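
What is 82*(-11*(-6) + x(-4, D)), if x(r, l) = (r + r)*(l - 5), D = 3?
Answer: 6724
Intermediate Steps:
x(r, l) = 2*r*(-5 + l) (x(r, l) = (2*r)*(-5 + l) = 2*r*(-5 + l))
82*(-11*(-6) + x(-4, D)) = 82*(-11*(-6) + 2*(-4)*(-5 + 3)) = 82*(66 + 2*(-4)*(-2)) = 82*(66 + 16) = 82*82 = 6724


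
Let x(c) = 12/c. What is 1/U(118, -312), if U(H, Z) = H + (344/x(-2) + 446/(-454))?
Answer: 681/40645 ≈ 0.016755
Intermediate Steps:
U(H, Z) = -39713/681 + H (U(H, Z) = H + (344/((12/(-2))) + 446/(-454)) = H + (344/((12*(-½))) + 446*(-1/454)) = H + (344/(-6) - 223/227) = H + (344*(-⅙) - 223/227) = H + (-172/3 - 223/227) = H - 39713/681 = -39713/681 + H)
1/U(118, -312) = 1/(-39713/681 + 118) = 1/(40645/681) = 681/40645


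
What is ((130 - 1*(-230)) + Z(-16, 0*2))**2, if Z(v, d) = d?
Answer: 129600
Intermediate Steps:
((130 - 1*(-230)) + Z(-16, 0*2))**2 = ((130 - 1*(-230)) + 0*2)**2 = ((130 + 230) + 0)**2 = (360 + 0)**2 = 360**2 = 129600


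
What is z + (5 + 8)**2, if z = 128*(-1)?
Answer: 41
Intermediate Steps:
z = -128
z + (5 + 8)**2 = -128 + (5 + 8)**2 = -128 + 13**2 = -128 + 169 = 41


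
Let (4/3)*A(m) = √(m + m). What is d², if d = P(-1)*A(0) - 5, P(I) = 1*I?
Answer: 25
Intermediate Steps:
P(I) = I
A(m) = 3*√2*√m/4 (A(m) = 3*√(m + m)/4 = 3*√(2*m)/4 = 3*(√2*√m)/4 = 3*√2*√m/4)
d = -5 (d = -3*√2*√0/4 - 5 = -3*√2*0/4 - 5 = -1*0 - 5 = 0 - 5 = -5)
d² = (-5)² = 25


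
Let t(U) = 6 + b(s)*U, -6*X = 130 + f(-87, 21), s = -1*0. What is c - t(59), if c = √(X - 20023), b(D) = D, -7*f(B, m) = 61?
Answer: -6 + I*√3928470/14 ≈ -6.0 + 141.57*I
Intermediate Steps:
f(B, m) = -61/7 (f(B, m) = -⅐*61 = -61/7)
s = 0
X = -283/14 (X = -(130 - 61/7)/6 = -⅙*849/7 = -283/14 ≈ -20.214)
c = I*√3928470/14 (c = √(-283/14 - 20023) = √(-280605/14) = I*√3928470/14 ≈ 141.57*I)
t(U) = 6 (t(U) = 6 + 0*U = 6 + 0 = 6)
c - t(59) = I*√3928470/14 - 1*6 = I*√3928470/14 - 6 = -6 + I*√3928470/14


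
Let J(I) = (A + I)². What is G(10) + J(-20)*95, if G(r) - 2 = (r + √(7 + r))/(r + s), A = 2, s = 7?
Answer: 523304/17 + √17/17 ≈ 30783.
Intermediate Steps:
G(r) = 2 + (r + √(7 + r))/(7 + r) (G(r) = 2 + (r + √(7 + r))/(r + 7) = 2 + (r + √(7 + r))/(7 + r))
J(I) = (2 + I)²
G(10) + J(-20)*95 = (14 + √(7 + 10) + 3*10)/(7 + 10) + (2 - 20)²*95 = (14 + √17 + 30)/17 + (-18)²*95 = (44 + √17)/17 + 324*95 = (44/17 + √17/17) + 30780 = 523304/17 + √17/17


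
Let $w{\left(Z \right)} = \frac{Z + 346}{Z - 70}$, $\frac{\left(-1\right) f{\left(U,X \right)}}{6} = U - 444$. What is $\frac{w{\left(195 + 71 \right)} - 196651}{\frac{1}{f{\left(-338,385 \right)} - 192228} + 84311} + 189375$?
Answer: $\frac{146717617468028769}{774756037055} \approx 1.8937 \cdot 10^{5}$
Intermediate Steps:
$f{\left(U,X \right)} = 2664 - 6 U$ ($f{\left(U,X \right)} = - 6 \left(U - 444\right) = - 6 \left(-444 + U\right) = 2664 - 6 U$)
$w{\left(Z \right)} = \frac{346 + Z}{-70 + Z}$
$\frac{w{\left(195 + 71 \right)} - 196651}{\frac{1}{f{\left(-338,385 \right)} - 192228} + 84311} + 189375 = \frac{\frac{346 + \left(195 + 71\right)}{-70 + \left(195 + 71\right)} - 196651}{\frac{1}{\left(2664 - -2028\right) - 192228} + 84311} + 189375 = \frac{\frac{346 + 266}{-70 + 266} - 196651}{\frac{1}{\left(2664 + 2028\right) - 192228} + 84311} + 189375 = \frac{\frac{1}{196} \cdot 612 - 196651}{\frac{1}{4692 - 192228} + 84311} + 189375 = \frac{\frac{1}{196} \cdot 612 - 196651}{\frac{1}{-187536} + 84311} + 189375 = \frac{\frac{153}{49} - 196651}{- \frac{1}{187536} + 84311} + 189375 = - \frac{9635746}{49 \cdot \frac{15811347695}{187536}} + 189375 = \left(- \frac{9635746}{49}\right) \frac{187536}{15811347695} + 189375 = - \frac{1807049261856}{774756037055} + 189375 = \frac{146717617468028769}{774756037055}$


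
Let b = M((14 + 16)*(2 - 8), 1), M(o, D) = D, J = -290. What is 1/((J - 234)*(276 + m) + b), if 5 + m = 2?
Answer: -1/143051 ≈ -6.9905e-6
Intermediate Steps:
m = -3 (m = -5 + 2 = -3)
b = 1
1/((J - 234)*(276 + m) + b) = 1/((-290 - 234)*(276 - 3) + 1) = 1/(-524*273 + 1) = 1/(-143052 + 1) = 1/(-143051) = -1/143051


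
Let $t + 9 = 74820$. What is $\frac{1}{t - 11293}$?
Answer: $\frac{1}{63518} \approx 1.5744 \cdot 10^{-5}$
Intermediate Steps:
$t = 74811$ ($t = -9 + 74820 = 74811$)
$\frac{1}{t - 11293} = \frac{1}{74811 - 11293} = \frac{1}{63518}$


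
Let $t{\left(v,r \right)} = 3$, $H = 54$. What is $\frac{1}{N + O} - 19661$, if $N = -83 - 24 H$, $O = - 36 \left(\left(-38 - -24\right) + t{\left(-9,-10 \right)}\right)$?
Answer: $- \frac{19326764}{983} \approx -19661.0$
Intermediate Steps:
$O = 396$ ($O = - 36 \left(\left(-38 - -24\right) + 3\right) = - 36 \left(\left(-38 + 24\right) + 3\right) = - 36 \left(-14 + 3\right) = \left(-36\right) \left(-11\right) = 396$)
$N = -1379$ ($N = -83 - 1296 = -1379$)
$\frac{1}{N + O} - 19661 = \frac{1}{-1379 + 396} - 19661 = \frac{1}{-983} - 19661 = - \frac{1}{983} - 19661 = - \frac{19326764}{983}$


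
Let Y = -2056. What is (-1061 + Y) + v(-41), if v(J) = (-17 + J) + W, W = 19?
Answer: -3156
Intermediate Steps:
v(J) = 2 + J (v(J) = (-17 + J) + 19 = 2 + J)
(-1061 + Y) + v(-41) = (-1061 - 2056) + (2 - 41) = -3117 - 39 = -3156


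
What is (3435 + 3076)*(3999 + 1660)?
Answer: 36845749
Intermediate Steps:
(3435 + 3076)*(3999 + 1660) = 6511*5659 = 36845749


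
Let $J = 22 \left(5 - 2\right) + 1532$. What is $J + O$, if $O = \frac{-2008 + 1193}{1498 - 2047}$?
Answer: $\frac{878117}{549} \approx 1599.5$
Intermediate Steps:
$J = 1598$ ($J = 22 \cdot 3 + 1532 = 66 + 1532 = 1598$)
$O = \frac{815}{549}$ ($O = - \frac{815}{-549} = \left(-815\right) \left(- \frac{1}{549}\right) = \frac{815}{549} \approx 1.4845$)
$J + O = 1598 + \frac{815}{549} = \frac{878117}{549}$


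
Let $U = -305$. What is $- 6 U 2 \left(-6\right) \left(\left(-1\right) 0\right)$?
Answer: $0$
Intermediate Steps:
$- 6 U 2 \left(-6\right) \left(\left(-1\right) 0\right) = - 6 \left(- 305 \cdot 2 \left(-6\right) \left(\left(-1\right) 0\right)\right) = - 6 \left(- 305 \left(\left(-12\right) 0\right)\right) = - 6 \left(\left(-305\right) 0\right) = \left(-6\right) 0 = 0$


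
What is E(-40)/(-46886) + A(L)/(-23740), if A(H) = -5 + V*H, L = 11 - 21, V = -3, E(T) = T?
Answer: -22255/111307364 ≈ -0.00019994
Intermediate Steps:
L = -10
A(H) = -5 - 3*H
E(-40)/(-46886) + A(L)/(-23740) = -40/(-46886) + (-5 - 3*(-10))/(-23740) = -40*(-1/46886) + (-5 + 30)*(-1/23740) = 20/23443 + 25*(-1/23740) = 20/23443 - 5/4748 = -22255/111307364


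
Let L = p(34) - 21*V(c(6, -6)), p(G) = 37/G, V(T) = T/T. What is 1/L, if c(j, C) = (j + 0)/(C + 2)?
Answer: -34/677 ≈ -0.050222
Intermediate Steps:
c(j, C) = j/(2 + C)
V(T) = 1
L = -677/34 (L = 37/34 - 21*1 = 37*(1/34) - 21 = 37/34 - 21 = -677/34 ≈ -19.912)
1/L = 1/(-677/34) = -34/677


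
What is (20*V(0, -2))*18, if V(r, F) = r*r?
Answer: 0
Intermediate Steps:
V(r, F) = r**2
(20*V(0, -2))*18 = (20*0**2)*18 = (20*0)*18 = 0*18 = 0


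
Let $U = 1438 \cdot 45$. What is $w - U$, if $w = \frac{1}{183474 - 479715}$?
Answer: $- \frac{19169755111}{296241} \approx -64710.0$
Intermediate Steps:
$U = 64710$
$w = - \frac{1}{296241}$ ($w = \frac{1}{-296241} = - \frac{1}{296241} \approx -3.3756 \cdot 10^{-6}$)
$w - U = - \frac{1}{296241} - 64710 = - \frac{19169755111}{296241}$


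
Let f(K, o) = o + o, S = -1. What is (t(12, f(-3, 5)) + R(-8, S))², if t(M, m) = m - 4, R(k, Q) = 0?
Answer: 36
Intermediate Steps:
f(K, o) = 2*o
t(M, m) = -4 + m
(t(12, f(-3, 5)) + R(-8, S))² = ((-4 + 2*5) + 0)² = ((-4 + 10) + 0)² = (6 + 0)² = 6² = 36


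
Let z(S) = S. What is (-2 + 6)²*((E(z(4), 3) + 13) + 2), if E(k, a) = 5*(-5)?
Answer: -160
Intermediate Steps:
E(k, a) = -25
(-2 + 6)²*((E(z(4), 3) + 13) + 2) = (-2 + 6)²*((-25 + 13) + 2) = 4²*(-12 + 2) = 16*(-10) = -160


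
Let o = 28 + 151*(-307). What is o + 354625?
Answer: 308296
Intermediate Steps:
o = -46329 (o = 28 - 46357 = -46329)
o + 354625 = -46329 + 354625 = 308296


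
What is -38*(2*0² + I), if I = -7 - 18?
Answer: 950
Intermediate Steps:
I = -25
-38*(2*0² + I) = -38*(2*0² - 25) = -38*(2*0 - 25) = -38*(0 - 25) = -38*(-25) = 950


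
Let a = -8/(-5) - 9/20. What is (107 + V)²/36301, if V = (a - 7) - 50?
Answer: 33759/468400 ≈ 0.072073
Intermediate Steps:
a = 23/20 (a = -8*(-⅕) - 9*1/20 = 8/5 - 9/20 = 23/20 ≈ 1.1500)
V = -1117/20 (V = (23/20 - 7) - 50 = -117/20 - 50 = -1117/20 ≈ -55.850)
(107 + V)²/36301 = (107 - 1117/20)²/36301 = (1023/20)²*(1/36301) = (1046529/400)*(1/36301) = 33759/468400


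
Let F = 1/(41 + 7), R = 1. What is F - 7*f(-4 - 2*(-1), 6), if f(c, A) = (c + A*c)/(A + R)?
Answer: 673/48 ≈ 14.021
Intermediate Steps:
F = 1/48 ≈ 0.020833
f(c, A) = (c + A*c)/(1 + A) (f(c, A) = (c + A*c)/(A + 1) = (c + A*c)/(1 + A))
F - 7*f(-4 - 2*(-1), 6) = 1/48 - 7*(-4 - 2*(-1)) = 1/48 - 7*(-4 + 2) = 1/48 - 7*(-2) = 1/48 + 14 = 673/48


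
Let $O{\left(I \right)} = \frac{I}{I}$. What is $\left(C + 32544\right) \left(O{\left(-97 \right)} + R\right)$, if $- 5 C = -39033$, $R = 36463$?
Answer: $\frac{7356721392}{5} \approx 1.4713 \cdot 10^{9}$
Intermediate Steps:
$C = \frac{39033}{5}$ ($C = \left(- \frac{1}{5}\right) \left(-39033\right) = \frac{39033}{5} \approx 7806.6$)
$O{\left(I \right)} = 1$
$\left(C + 32544\right) \left(O{\left(-97 \right)} + R\right) = \left(\frac{39033}{5} + 32544\right) \left(1 + 36463\right) = \frac{201753}{5} \cdot 36464 = \frac{7356721392}{5}$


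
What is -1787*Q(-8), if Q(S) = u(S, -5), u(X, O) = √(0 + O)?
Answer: -1787*I*√5 ≈ -3995.9*I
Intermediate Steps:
u(X, O) = √O
Q(S) = I*√5 (Q(S) = √(-5) = I*√5)
-1787*Q(-8) = -1787*I*√5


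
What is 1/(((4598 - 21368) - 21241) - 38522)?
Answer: -1/76533 ≈ -1.3066e-5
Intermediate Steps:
1/(((4598 - 21368) - 21241) - 38522) = 1/((-16770 - 21241) - 38522) = 1/(-38011 - 38522) = 1/(-76533) = -1/76533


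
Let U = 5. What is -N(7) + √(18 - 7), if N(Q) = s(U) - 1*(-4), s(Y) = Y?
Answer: -9 + √11 ≈ -5.6834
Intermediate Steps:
N(Q) = 9 (N(Q) = 5 - 1*(-4) = 5 + 4 = 9)
-N(7) + √(18 - 7) = -1*9 + √(18 - 7) = -9 + √11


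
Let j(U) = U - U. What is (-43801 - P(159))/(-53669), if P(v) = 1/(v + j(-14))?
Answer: 6964360/8533371 ≈ 0.81613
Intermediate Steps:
j(U) = 0
P(v) = 1/v (P(v) = 1/(v + 0) = 1/v)
(-43801 - P(159))/(-53669) = (-43801 - 1/159)/(-53669) = (-43801 - 1*1/159)*(-1/53669) = (-43801 - 1/159)*(-1/53669) = -6964360/159*(-1/53669) = 6964360/8533371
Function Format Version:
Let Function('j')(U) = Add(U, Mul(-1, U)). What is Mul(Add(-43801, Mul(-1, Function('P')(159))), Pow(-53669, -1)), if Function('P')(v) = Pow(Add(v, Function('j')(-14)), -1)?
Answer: Rational(6964360, 8533371) ≈ 0.81613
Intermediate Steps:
Function('j')(U) = 0
Function('P')(v) = Pow(v, -1) (Function('P')(v) = Pow(Add(v, 0), -1) = Pow(v, -1))
Mul(Add(-43801, Mul(-1, Function('P')(159))), Pow(-53669, -1)) = Mul(Add(-43801, Mul(-1, Pow(159, -1))), Pow(-53669, -1)) = Mul(Add(-43801, Mul(-1, Rational(1, 159))), Rational(-1, 53669)) = Mul(Add(-43801, Rational(-1, 159)), Rational(-1, 53669)) = Mul(Rational(-6964360, 159), Rational(-1, 53669)) = Rational(6964360, 8533371)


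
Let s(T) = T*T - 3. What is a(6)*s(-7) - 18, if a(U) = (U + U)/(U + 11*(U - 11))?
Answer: -1434/49 ≈ -29.265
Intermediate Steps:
a(U) = 2*U/(-121 + 12*U) (a(U) = (2*U)/(U + 11*(-11 + U)) = (2*U)/(U + (-121 + 11*U)) = (2*U)/(-121 + 12*U) = 2*U/(-121 + 12*U))
s(T) = -3 + T² (s(T) = T² - 3 = -3 + T²)
a(6)*s(-7) - 18 = (2*6/(-121 + 12*6))*(-3 + (-7)²) - 18 = (2*6/(-121 + 72))*(-3 + 49) - 18 = (2*6/(-49))*46 - 18 = (2*6*(-1/49))*46 - 18 = -12/49*46 - 18 = -552/49 - 18 = -1434/49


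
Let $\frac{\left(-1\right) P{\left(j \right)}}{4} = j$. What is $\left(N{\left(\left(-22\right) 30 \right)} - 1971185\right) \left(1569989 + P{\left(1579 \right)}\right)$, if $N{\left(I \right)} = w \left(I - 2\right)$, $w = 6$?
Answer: $-3088499671661$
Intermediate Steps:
$P{\left(j \right)} = - 4 j$
$N{\left(I \right)} = -12 + 6 I$ ($N{\left(I \right)} = 6 \left(I - 2\right) = 6 \left(-2 + I\right) = -12 + 6 I$)
$\left(N{\left(\left(-22\right) 30 \right)} - 1971185\right) \left(1569989 + P{\left(1579 \right)}\right) = \left(\left(-12 + 6 \left(\left(-22\right) 30\right)\right) - 1971185\right) \left(1569989 - 6316\right) = \left(\left(-12 + 6 \left(-660\right)\right) - 1971185\right) \left(1569989 - 6316\right) = \left(\left(-12 - 3960\right) - 1971185\right) 1563673 = \left(-3972 - 1971185\right) 1563673 = \left(-1975157\right) 1563673 = -3088499671661$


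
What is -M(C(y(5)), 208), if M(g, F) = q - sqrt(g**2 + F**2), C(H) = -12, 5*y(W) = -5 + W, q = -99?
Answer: 99 + 4*sqrt(2713) ≈ 307.35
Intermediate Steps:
y(W) = -1 + W/5 (y(W) = (-5 + W)/5 = -1 + W/5)
M(g, F) = -99 - sqrt(F**2 + g**2) (M(g, F) = -99 - sqrt(g**2 + F**2) = -99 - sqrt(F**2 + g**2))
-M(C(y(5)), 208) = -(-99 - sqrt(208**2 + (-12)**2)) = -(-99 - sqrt(43264 + 144)) = -(-99 - sqrt(43408)) = -(-99 - 4*sqrt(2713)) = 99 + 4*sqrt(2713)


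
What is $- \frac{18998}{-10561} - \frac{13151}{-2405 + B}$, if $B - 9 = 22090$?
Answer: $\frac{3987439}{3525226} \approx 1.1311$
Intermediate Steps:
$B = 22099$ ($B = 9 + 22090 = 22099$)
$- \frac{18998}{-10561} - \frac{13151}{-2405 + B} = - \frac{18998}{-10561} - \frac{13151}{-2405 + 22099} = \left(-18998\right) \left(- \frac{1}{10561}\right) - \frac{13151}{19694} = \frac{322}{179} - \frac{13151}{19694} = \frac{3987439}{3525226}$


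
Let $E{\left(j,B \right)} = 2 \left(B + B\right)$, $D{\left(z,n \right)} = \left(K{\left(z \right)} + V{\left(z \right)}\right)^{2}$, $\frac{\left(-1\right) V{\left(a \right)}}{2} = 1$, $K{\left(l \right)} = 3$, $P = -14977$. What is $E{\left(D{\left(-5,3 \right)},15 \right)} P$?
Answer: $-898620$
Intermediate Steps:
$V{\left(a \right)} = -2$ ($V{\left(a \right)} = \left(-2\right) 1 = -2$)
$D{\left(z,n \right)} = 1$ ($D{\left(z,n \right)} = \left(3 - 2\right)^{2} = 1^{2} = 1$)
$E{\left(j,B \right)} = 4 B$ ($E{\left(j,B \right)} = 2 \cdot 2 B = 4 B$)
$E{\left(D{\left(-5,3 \right)},15 \right)} P = 4 \cdot 15 \left(-14977\right) = 60 \left(-14977\right) = -898620$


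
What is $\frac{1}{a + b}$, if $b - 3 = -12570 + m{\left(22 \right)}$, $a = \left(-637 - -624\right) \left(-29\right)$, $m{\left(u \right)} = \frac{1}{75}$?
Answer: $- \frac{75}{914249} \approx -8.2035 \cdot 10^{-5}$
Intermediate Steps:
$m{\left(u \right)} = \frac{1}{75}$
$a = 377$ ($a = \left(-637 + 624\right) \left(-29\right) = \left(-13\right) \left(-29\right) = 377$)
$b = - \frac{942524}{75}$ ($b = 3 + \left(-12570 + \frac{1}{75}\right) = 3 - \frac{942749}{75} = - \frac{942524}{75} \approx -12567.0$)
$\frac{1}{a + b} = \frac{1}{377 - \frac{942524}{75}} = \frac{1}{- \frac{914249}{75}} = - \frac{75}{914249}$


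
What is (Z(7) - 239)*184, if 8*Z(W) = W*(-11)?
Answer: -45747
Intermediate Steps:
Z(W) = -11*W/8 (Z(W) = (W*(-11))/8 = (-11*W)/8 = -11*W/8)
(Z(7) - 239)*184 = (-11/8*7 - 239)*184 = (-77/8 - 239)*184 = -1989/8*184 = -45747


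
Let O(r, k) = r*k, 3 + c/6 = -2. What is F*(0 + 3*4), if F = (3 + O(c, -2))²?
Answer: 47628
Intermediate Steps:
c = -30 (c = -18 + 6*(-2) = -18 - 12 = -30)
O(r, k) = k*r
F = 3969 (F = (3 - 2*(-30))² = (3 + 60)² = 63² = 3969)
F*(0 + 3*4) = 3969*(0 + 3*4) = 3969*(0 + 12) = 3969*12 = 47628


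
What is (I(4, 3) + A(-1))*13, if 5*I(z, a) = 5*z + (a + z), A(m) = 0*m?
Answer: 351/5 ≈ 70.200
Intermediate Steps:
A(m) = 0
I(z, a) = a/5 + 6*z/5 (I(z, a) = (5*z + (a + z))/5 = (a + 6*z)/5 = a/5 + 6*z/5)
(I(4, 3) + A(-1))*13 = (((1/5)*3 + (6/5)*4) + 0)*13 = ((3/5 + 24/5) + 0)*13 = (27/5 + 0)*13 = (27/5)*13 = 351/5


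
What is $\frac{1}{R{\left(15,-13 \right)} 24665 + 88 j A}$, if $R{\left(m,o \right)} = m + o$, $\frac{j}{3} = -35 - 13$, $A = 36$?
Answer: $- \frac{1}{406862} \approx -2.4578 \cdot 10^{-6}$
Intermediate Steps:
$j = -144$ ($j = 3 \left(-35 - 13\right) = 3 \left(-48\right) = -144$)
$\frac{1}{R{\left(15,-13 \right)} 24665 + 88 j A} = \frac{1}{\left(15 - 13\right) 24665 + 88 \left(-144\right) 36} = \frac{1}{2 \cdot 24665 - 456192} = \frac{1}{49330 - 456192} = \frac{1}{-406862} = - \frac{1}{406862}$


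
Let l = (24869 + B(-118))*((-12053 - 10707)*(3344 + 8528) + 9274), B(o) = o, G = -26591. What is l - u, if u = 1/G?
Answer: -177831486913290085/26591 ≈ -6.6877e+12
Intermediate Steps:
u = -1/26591 (u = 1/(-26591) = -1/26591 ≈ -3.7607e-5)
l = -6687656985946 (l = (24869 - 118)*((-12053 - 10707)*(3344 + 8528) + 9274) = 24751*(-22760*11872 + 9274) = 24751*(-270206720 + 9274) = 24751*(-270197446) = -6687656985946)
l - u = -6687656985946 - 1*(-1/26591) = -6687656985946 + 1/26591 = -177831486913290085/26591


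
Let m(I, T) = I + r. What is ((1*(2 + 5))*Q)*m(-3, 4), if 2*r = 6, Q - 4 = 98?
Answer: 0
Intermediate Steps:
Q = 102 (Q = 4 + 98 = 102)
r = 3 (r = (½)*6 = 3)
m(I, T) = 3 + I (m(I, T) = I + 3 = 3 + I)
((1*(2 + 5))*Q)*m(-3, 4) = ((1*(2 + 5))*102)*(3 - 3) = ((1*7)*102)*0 = (7*102)*0 = 714*0 = 0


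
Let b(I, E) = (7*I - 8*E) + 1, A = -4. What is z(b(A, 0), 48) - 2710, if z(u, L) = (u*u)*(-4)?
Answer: -5626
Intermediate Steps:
b(I, E) = 1 - 8*E + 7*I (b(I, E) = (-8*E + 7*I) + 1 = 1 - 8*E + 7*I)
z(u, L) = -4*u² (z(u, L) = u²*(-4) = -4*u²)
z(b(A, 0), 48) - 2710 = -4*(1 - 8*0 + 7*(-4))² - 2710 = -4*(1 + 0 - 28)² - 2710 = -4*(-27)² - 2710 = -4*729 - 2710 = -2916 - 2710 = -5626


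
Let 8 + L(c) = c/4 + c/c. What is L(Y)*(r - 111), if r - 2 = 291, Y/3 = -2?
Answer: -1547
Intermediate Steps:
Y = -6 (Y = 3*(-2) = -6)
r = 293 (r = 2 + 291 = 293)
L(c) = -7 + c/4 (L(c) = -8 + (c/4 + c/c) = -8 + (c*(¼) + 1) = -8 + (c/4 + 1) = -8 + (1 + c/4) = -7 + c/4)
L(Y)*(r - 111) = (-7 + (¼)*(-6))*(293 - 111) = (-7 - 3/2)*182 = -17/2*182 = -1547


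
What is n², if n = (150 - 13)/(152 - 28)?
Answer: 18769/15376 ≈ 1.2207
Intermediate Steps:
n = 137/124 ≈ 1.1048
n² = (137/124)² = 18769/15376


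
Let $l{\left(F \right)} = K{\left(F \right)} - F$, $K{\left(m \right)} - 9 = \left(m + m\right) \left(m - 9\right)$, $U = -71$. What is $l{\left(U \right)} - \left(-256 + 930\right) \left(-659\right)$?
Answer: $455606$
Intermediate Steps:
$K{\left(m \right)} = 9 + 2 m \left(-9 + m\right)$ ($K{\left(m \right)} = 9 + \left(m + m\right) \left(m - 9\right) = 9 + 2 m \left(-9 + m\right)$)
$l{\left(F \right)} = 9 - 19 F + 2 F^{2}$ ($l{\left(F \right)} = \left(9 - 18 F + 2 F^{2}\right) - F = 9 - 19 F + 2 F^{2}$)
$l{\left(U \right)} - \left(-256 + 930\right) \left(-659\right) = \left(9 - -1349 + 2 \left(-71\right)^{2}\right) - \left(-256 + 930\right) \left(-659\right) = \left(9 + 1349 + 2 \cdot 5041\right) - 674 \left(-659\right) = \left(9 + 1349 + 10082\right) - -444166 = 11440 + 444166 = 455606$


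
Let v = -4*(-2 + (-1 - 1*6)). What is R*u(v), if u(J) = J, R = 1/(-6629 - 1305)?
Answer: -18/3967 ≈ -0.0045374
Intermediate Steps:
R = -1/7934 (R = 1/(-7934) = -1/7934 ≈ -0.00012604)
v = 36 (v = -4*(-2 + (-1 - 6)) = -4*(-2 - 7) = -4*(-9) = 36)
R*u(v) = -1/7934*36 = -18/3967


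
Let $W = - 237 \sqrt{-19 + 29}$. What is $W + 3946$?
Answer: $3946 - 237 \sqrt{10} \approx 3196.5$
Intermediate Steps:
$W = - 237 \sqrt{10} \approx -749.46$
$W + 3946 = - 237 \sqrt{10} + 3946 = 3946 - 237 \sqrt{10}$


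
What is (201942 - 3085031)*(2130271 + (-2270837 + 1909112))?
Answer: -5098875518594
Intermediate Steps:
(201942 - 3085031)*(2130271 + (-2270837 + 1909112)) = -2883089*(2130271 - 361725) = -2883089*1768546 = -5098875518594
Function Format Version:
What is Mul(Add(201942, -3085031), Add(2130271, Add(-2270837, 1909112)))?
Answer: -5098875518594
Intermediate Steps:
Mul(Add(201942, -3085031), Add(2130271, Add(-2270837, 1909112))) = Mul(-2883089, Add(2130271, -361725)) = Mul(-2883089, 1768546) = -5098875518594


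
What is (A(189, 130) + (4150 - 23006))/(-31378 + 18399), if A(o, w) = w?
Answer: 18726/12979 ≈ 1.4428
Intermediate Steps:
(A(189, 130) + (4150 - 23006))/(-31378 + 18399) = (130 + (4150 - 23006))/(-31378 + 18399) = (130 - 18856)/(-12979) = -18726*(-1/12979) = 18726/12979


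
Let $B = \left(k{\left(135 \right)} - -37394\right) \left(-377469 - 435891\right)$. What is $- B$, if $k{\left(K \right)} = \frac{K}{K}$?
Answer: $30415597200$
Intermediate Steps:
$k{\left(K \right)} = 1$
$B = -30415597200$ ($B = \left(1 - -37394\right) \left(-377469 - 435891\right) = \left(1 + \left(-7904 + 45298\right)\right) \left(-813360\right) = \left(1 + 37394\right) \left(-813360\right) = 37395 \left(-813360\right) = -30415597200$)
$- B = \left(-1\right) \left(-30415597200\right) = 30415597200$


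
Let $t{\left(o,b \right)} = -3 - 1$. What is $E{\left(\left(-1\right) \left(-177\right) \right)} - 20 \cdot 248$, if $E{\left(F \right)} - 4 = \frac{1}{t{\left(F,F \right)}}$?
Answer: $- \frac{19825}{4} \approx -4956.3$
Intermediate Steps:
$t{\left(o,b \right)} = -4$ ($t{\left(o,b \right)} = -3 - 1 = -4$)
$E{\left(F \right)} = \frac{15}{4}$ ($E{\left(F \right)} = 4 + \frac{1}{-4} = 4 - \frac{1}{4} = \frac{15}{4}$)
$E{\left(\left(-1\right) \left(-177\right) \right)} - 20 \cdot 248 = \frac{15}{4} - 20 \cdot 248 = \frac{15}{4} - 4960 = - \frac{19825}{4}$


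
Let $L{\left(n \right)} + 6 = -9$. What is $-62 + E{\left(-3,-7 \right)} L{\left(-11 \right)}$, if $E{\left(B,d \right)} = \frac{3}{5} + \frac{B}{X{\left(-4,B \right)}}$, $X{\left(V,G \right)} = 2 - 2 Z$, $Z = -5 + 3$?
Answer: $- \frac{127}{2} \approx -63.5$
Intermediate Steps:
$Z = -2$
$L{\left(n \right)} = -15$ ($L{\left(n \right)} = -6 - 9 = -15$)
$X{\left(V,G \right)} = 6$ ($X{\left(V,G \right)} = 2 - -4 = 2 + 4 = 6$)
$E{\left(B,d \right)} = \frac{3}{5} + \frac{B}{6}$
$-62 + E{\left(-3,-7 \right)} L{\left(-11 \right)} = -62 + \left(\frac{3}{5} + \frac{1}{6} \left(-3\right)\right) \left(-15\right) = -62 + \left(\frac{3}{5} - \frac{1}{2}\right) \left(-15\right) = -62 + \frac{1}{10} \left(-15\right) = -62 - \frac{3}{2} = - \frac{127}{2}$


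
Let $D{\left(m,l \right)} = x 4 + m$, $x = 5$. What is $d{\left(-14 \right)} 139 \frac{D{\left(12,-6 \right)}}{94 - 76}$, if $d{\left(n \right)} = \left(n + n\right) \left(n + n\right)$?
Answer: $\frac{1743616}{9} \approx 1.9374 \cdot 10^{5}$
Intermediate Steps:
$D{\left(m,l \right)} = 20 + m$ ($D{\left(m,l \right)} = 5 \cdot 4 + m = 20 + m$)
$d{\left(n \right)} = 4 n^{2}$ ($d{\left(n \right)} = 2 n 2 n = 4 n^{2}$)
$d{\left(-14 \right)} 139 \frac{D{\left(12,-6 \right)}}{94 - 76} = 4 \left(-14\right)^{2} \cdot 139 \frac{20 + 12}{94 - 76} = 4 \cdot 196 \cdot 139 \cdot \frac{32}{18} = 784 \cdot 139 \cdot 32 \cdot \frac{1}{18} = 108976 \cdot \frac{16}{9} = \frac{1743616}{9}$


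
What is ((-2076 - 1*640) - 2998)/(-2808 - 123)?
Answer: 5714/2931 ≈ 1.9495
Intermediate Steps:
((-2076 - 1*640) - 2998)/(-2808 - 123) = ((-2076 - 640) - 2998)/(-2931) = (-2716 - 2998)*(-1/2931) = -5714*(-1/2931) = 5714/2931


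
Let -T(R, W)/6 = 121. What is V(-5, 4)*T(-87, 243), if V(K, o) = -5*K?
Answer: -18150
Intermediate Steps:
T(R, W) = -726 (T(R, W) = -6*121 = -726)
V(-5, 4)*T(-87, 243) = -5*(-5)*(-726) = 25*(-726) = -18150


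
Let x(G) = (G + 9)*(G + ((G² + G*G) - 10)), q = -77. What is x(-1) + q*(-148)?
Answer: 11324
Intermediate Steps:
x(G) = (9 + G)*(-10 + G + 2*G²) (x(G) = (9 + G)*(G + ((G² + G²) - 10)) = (9 + G)*(G + (2*G² - 10)) = (9 + G)*(G + (-10 + 2*G²)) = (9 + G)*(-10 + G + 2*G²))
x(-1) + q*(-148) = (-90 - 1*(-1) + 2*(-1)³ + 19*(-1)²) - 77*(-148) = (-90 + 1 + 2*(-1) + 19*1) + 11396 = (-90 + 1 - 2 + 19) + 11396 = -72 + 11396 = 11324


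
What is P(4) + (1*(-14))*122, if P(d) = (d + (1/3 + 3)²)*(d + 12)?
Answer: -13196/9 ≈ -1466.2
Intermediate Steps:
P(d) = (12 + d)*(100/9 + d) (P(d) = (d + (⅓ + 3)²)*(12 + d) = (d + (10/3)²)*(12 + d) = (d + 100/9)*(12 + d) = (100/9 + d)*(12 + d) = (12 + d)*(100/9 + d))
P(4) + (1*(-14))*122 = (400/3 + 4² + (208/9)*4) + (1*(-14))*122 = (400/3 + 16 + 832/9) - 14*122 = 2176/9 - 1708 = -13196/9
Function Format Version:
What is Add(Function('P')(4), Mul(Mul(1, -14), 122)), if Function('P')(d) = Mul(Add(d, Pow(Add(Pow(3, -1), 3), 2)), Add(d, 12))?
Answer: Rational(-13196, 9) ≈ -1466.2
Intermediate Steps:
Function('P')(d) = Mul(Add(12, d), Add(Rational(100, 9), d)) (Function('P')(d) = Mul(Add(d, Pow(Add(Rational(1, 3), 3), 2)), Add(12, d)) = Mul(Add(d, Pow(Rational(10, 3), 2)), Add(12, d)) = Mul(Add(d, Rational(100, 9)), Add(12, d)) = Mul(Add(Rational(100, 9), d), Add(12, d)) = Mul(Add(12, d), Add(Rational(100, 9), d)))
Add(Function('P')(4), Mul(Mul(1, -14), 122)) = Add(Add(Rational(400, 3), Pow(4, 2), Mul(Rational(208, 9), 4)), Mul(Mul(1, -14), 122)) = Add(Add(Rational(400, 3), 16, Rational(832, 9)), Mul(-14, 122)) = Add(Rational(2176, 9), -1708) = Rational(-13196, 9)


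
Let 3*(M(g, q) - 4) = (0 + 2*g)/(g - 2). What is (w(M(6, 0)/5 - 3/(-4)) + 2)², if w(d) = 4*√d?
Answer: 32 + 8*√7 ≈ 53.166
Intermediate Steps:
M(g, q) = 4 + 2*g/(3*(-2 + g)) (M(g, q) = 4 + ((0 + 2*g)/(g - 2))/3 = 4 + ((2*g)/(-2 + g))/3 = 4 + (2*g/(-2 + g))/3 = 4 + 2*g/(3*(-2 + g)))
(w(M(6, 0)/5 - 3/(-4)) + 2)² = (4*√((2*(-12 + 7*6)/(3*(-2 + 6)))/5 - 3/(-4)) + 2)² = (4*√(((⅔)*(-12 + 42)/4)*(⅕) - 3*(-¼)) + 2)² = (4*√(((⅔)*(¼)*30)*(⅕) + ¾) + 2)² = (4*√(5*(⅕) + ¾) + 2)² = (4*√(1 + ¾) + 2)² = (4*√(7/4) + 2)² = (4*(√7/2) + 2)² = (2*√7 + 2)² = (2 + 2*√7)²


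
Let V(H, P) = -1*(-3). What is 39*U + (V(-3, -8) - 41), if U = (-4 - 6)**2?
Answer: 3862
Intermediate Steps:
U = 100 (U = (-10)**2 = 100)
V(H, P) = 3
39*U + (V(-3, -8) - 41) = 39*100 + (3 - 41) = 3900 - 38 = 3862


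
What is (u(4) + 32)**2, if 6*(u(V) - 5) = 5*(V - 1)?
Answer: 6241/4 ≈ 1560.3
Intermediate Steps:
u(V) = 25/6 + 5*V/6 (u(V) = 5 + (5*(V - 1))/6 = 5 + (5*(-1 + V))/6 = 5 + (-5 + 5*V)/6 = 5 + (-5/6 + 5*V/6) = 25/6 + 5*V/6)
(u(4) + 32)**2 = ((25/6 + (5/6)*4) + 32)**2 = ((25/6 + 10/3) + 32)**2 = (15/2 + 32)**2 = (79/2)**2 = 6241/4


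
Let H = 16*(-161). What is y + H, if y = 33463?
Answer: 30887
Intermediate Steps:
H = -2576
y + H = 33463 - 2576 = 30887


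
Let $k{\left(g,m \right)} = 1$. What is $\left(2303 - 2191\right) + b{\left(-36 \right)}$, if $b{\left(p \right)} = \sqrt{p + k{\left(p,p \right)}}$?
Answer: $112 + i \sqrt{35} \approx 112.0 + 5.9161 i$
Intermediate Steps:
$b{\left(p \right)} = \sqrt{1 + p}$ ($b{\left(p \right)} = \sqrt{p + 1} = \sqrt{1 + p}$)
$\left(2303 - 2191\right) + b{\left(-36 \right)} = \left(2303 - 2191\right) + \sqrt{1 - 36} = \left(2303 - 2191\right) + \sqrt{-35} = 112 + i \sqrt{35}$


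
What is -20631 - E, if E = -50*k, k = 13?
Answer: -19981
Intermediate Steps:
E = -650 (E = -50*13 = -650)
-20631 - E = -20631 - 1*(-650) = -20631 + 650 = -19981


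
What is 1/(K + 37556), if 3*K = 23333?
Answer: 3/136001 ≈ 2.2059e-5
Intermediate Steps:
K = 23333/3 (K = (1/3)*23333 = 23333/3 ≈ 7777.7)
1/(K + 37556) = 1/(23333/3 + 37556) = 1/(136001/3) = 3/136001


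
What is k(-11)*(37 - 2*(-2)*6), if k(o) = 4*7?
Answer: 1708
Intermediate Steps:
k(o) = 28
k(-11)*(37 - 2*(-2)*6) = 28*(37 - 2*(-2)*6) = 28*(37 + 4*6) = 28*(37 + 24) = 28*61 = 1708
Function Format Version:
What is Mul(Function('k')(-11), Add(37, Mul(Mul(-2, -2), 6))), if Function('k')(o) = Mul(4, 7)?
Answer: 1708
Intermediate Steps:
Function('k')(o) = 28
Mul(Function('k')(-11), Add(37, Mul(Mul(-2, -2), 6))) = Mul(28, Add(37, Mul(Mul(-2, -2), 6))) = Mul(28, Add(37, Mul(4, 6))) = Mul(28, Add(37, 24)) = Mul(28, 61) = 1708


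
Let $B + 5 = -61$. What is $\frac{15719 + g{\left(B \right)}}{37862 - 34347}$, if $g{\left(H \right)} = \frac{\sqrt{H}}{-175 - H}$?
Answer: $\frac{15719}{3515} - \frac{i \sqrt{66}}{383135} \approx 4.472 - 2.1204 \cdot 10^{-5} i$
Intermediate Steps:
$B = -66$ ($B = -5 - 61 = -66$)
$g{\left(H \right)} = \frac{\sqrt{H}}{-175 - H}$
$\frac{15719 + g{\left(B \right)}}{37862 - 34347} = \frac{15719 - \frac{\sqrt{-66}}{175 - 66}}{37862 - 34347} = \frac{15719 - \frac{i \sqrt{66}}{109}}{3515} = \left(15719 - i \sqrt{66} \cdot \frac{1}{109}\right) \frac{1}{3515} = \left(15719 - \frac{i \sqrt{66}}{109}\right) \frac{1}{3515} = \frac{15719}{3515} - \frac{i \sqrt{66}}{383135}$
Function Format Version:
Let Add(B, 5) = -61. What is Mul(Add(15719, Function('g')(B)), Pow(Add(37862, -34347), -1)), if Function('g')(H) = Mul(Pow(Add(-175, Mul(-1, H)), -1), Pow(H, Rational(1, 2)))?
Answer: Add(Rational(15719, 3515), Mul(Rational(-1, 383135), I, Pow(66, Rational(1, 2)))) ≈ Add(4.4720, Mul(-2.1204e-5, I))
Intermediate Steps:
B = -66 (B = Add(-5, -61) = -66)
Function('g')(H) = Mul(Pow(H, Rational(1, 2)), Pow(Add(-175, Mul(-1, H)), -1))
Mul(Add(15719, Function('g')(B)), Pow(Add(37862, -34347), -1)) = Mul(Add(15719, Mul(-1, Pow(-66, Rational(1, 2)), Pow(Add(175, -66), -1))), Pow(Add(37862, -34347), -1)) = Mul(Add(15719, Mul(-1, Mul(I, Pow(66, Rational(1, 2))), Pow(109, -1))), Pow(3515, -1)) = Mul(Add(15719, Mul(-1, Mul(I, Pow(66, Rational(1, 2))), Rational(1, 109))), Rational(1, 3515)) = Mul(Add(15719, Mul(Rational(-1, 109), I, Pow(66, Rational(1, 2)))), Rational(1, 3515)) = Add(Rational(15719, 3515), Mul(Rational(-1, 383135), I, Pow(66, Rational(1, 2))))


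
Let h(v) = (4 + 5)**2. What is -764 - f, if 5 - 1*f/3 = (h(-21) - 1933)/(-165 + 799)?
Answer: -249721/317 ≈ -787.76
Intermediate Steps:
h(v) = 81 (h(v) = 9**2 = 81)
f = 7533/317 (f = 15 - 3*(81 - 1933)/(-165 + 799) = 15 - (-5556)/634 = 15 - 3*(-926/317) = 15 + 2778/317 = 7533/317 ≈ 23.763)
-764 - f = -764 - 1*7533/317 = -764 - 7533/317 = -249721/317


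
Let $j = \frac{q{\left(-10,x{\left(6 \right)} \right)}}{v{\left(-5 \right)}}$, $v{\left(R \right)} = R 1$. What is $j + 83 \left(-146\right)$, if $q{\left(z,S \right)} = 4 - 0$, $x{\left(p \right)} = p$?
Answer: $- \frac{60594}{5} \approx -12119.0$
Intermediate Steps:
$v{\left(R \right)} = R$
$q{\left(z,S \right)} = 4$ ($q{\left(z,S \right)} = 4 + 0 = 4$)
$j = - \frac{4}{5}$ ($j = \frac{4}{-5} = 4 \left(- \frac{1}{5}\right) = - \frac{4}{5} \approx -0.8$)
$j + 83 \left(-146\right) = - \frac{4}{5} + 83 \left(-146\right) = - \frac{4}{5} - 12118 = - \frac{60594}{5}$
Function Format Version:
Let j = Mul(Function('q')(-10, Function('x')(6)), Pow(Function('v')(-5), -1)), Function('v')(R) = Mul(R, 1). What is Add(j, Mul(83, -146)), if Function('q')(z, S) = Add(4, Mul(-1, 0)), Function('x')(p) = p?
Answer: Rational(-60594, 5) ≈ -12119.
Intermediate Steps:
Function('v')(R) = R
Function('q')(z, S) = 4 (Function('q')(z, S) = Add(4, 0) = 4)
j = Rational(-4, 5) (j = Mul(4, Pow(-5, -1)) = Mul(4, Rational(-1, 5)) = Rational(-4, 5) ≈ -0.80000)
Add(j, Mul(83, -146)) = Add(Rational(-4, 5), Mul(83, -146)) = Add(Rational(-4, 5), -12118) = Rational(-60594, 5)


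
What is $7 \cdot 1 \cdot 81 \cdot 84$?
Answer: $47628$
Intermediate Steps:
$7 \cdot 1 \cdot 81 \cdot 84 = 7 \cdot 81 \cdot 84 = 567 \cdot 84 = 47628$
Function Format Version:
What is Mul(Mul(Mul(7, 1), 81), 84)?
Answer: 47628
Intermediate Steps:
Mul(Mul(Mul(7, 1), 81), 84) = Mul(Mul(7, 81), 84) = Mul(567, 84) = 47628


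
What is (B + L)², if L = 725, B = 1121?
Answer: 3407716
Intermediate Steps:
(B + L)² = (1121 + 725)² = 1846² = 3407716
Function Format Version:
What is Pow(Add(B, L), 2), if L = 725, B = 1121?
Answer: 3407716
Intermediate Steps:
Pow(Add(B, L), 2) = Pow(Add(1121, 725), 2) = Pow(1846, 2) = 3407716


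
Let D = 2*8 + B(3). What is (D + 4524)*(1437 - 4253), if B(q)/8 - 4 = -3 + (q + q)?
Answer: -12942336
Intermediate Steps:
B(q) = 8 + 16*q (B(q) = 32 + 8*(-3 + (q + q)) = 32 + 8*(-3 + 2*q) = 32 + (-24 + 16*q) = 8 + 16*q)
D = 72 (D = 2*8 + (8 + 16*3) = 16 + (8 + 48) = 16 + 56 = 72)
(D + 4524)*(1437 - 4253) = (72 + 4524)*(1437 - 4253) = 4596*(-2816) = -12942336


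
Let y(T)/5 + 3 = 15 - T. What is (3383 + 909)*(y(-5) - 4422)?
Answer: -18614404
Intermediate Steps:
y(T) = 60 - 5*T (y(T) = -15 + 5*(15 - T) = -15 + (75 - 5*T) = 60 - 5*T)
(3383 + 909)*(y(-5) - 4422) = (3383 + 909)*((60 - 5*(-5)) - 4422) = 4292*((60 + 25) - 4422) = 4292*(85 - 4422) = 4292*(-4337) = -18614404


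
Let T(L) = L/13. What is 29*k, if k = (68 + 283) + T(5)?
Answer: 132472/13 ≈ 10190.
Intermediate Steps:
T(L) = L/13 (T(L) = L*(1/13) = L/13)
k = 4568/13 (k = (68 + 283) + (1/13)*5 = 351 + 5/13 = 4568/13 ≈ 351.38)
29*k = 29*(4568/13) = 132472/13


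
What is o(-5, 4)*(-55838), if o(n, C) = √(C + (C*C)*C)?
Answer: -111676*√17 ≈ -4.6045e+5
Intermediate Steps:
o(n, C) = √(C + C³) (o(n, C) = √(C + C²*C) = √(C + C³))
o(-5, 4)*(-55838) = √(4 + 4³)*(-55838) = √(4 + 64)*(-55838) = √68*(-55838) = (2*√17)*(-55838) = -111676*√17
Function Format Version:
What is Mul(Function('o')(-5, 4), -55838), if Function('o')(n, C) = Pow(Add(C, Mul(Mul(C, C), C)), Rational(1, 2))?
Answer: Mul(-111676, Pow(17, Rational(1, 2))) ≈ -4.6045e+5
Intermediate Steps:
Function('o')(n, C) = Pow(Add(C, Pow(C, 3)), Rational(1, 2)) (Function('o')(n, C) = Pow(Add(C, Mul(Pow(C, 2), C)), Rational(1, 2)) = Pow(Add(C, Pow(C, 3)), Rational(1, 2)))
Mul(Function('o')(-5, 4), -55838) = Mul(Pow(Add(4, Pow(4, 3)), Rational(1, 2)), -55838) = Mul(Pow(Add(4, 64), Rational(1, 2)), -55838) = Mul(Pow(68, Rational(1, 2)), -55838) = Mul(Mul(2, Pow(17, Rational(1, 2))), -55838) = Mul(-111676, Pow(17, Rational(1, 2)))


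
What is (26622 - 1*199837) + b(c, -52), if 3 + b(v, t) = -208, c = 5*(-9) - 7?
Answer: -173426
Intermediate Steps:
c = -52 (c = -45 - 7 = -52)
b(v, t) = -211 (b(v, t) = -3 - 208 = -211)
(26622 - 1*199837) + b(c, -52) = (26622 - 1*199837) - 211 = (26622 - 199837) - 211 = -173215 - 211 = -173426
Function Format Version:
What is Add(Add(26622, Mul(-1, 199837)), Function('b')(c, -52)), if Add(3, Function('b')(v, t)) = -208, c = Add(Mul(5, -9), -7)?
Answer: -173426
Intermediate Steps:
c = -52 (c = Add(-45, -7) = -52)
Function('b')(v, t) = -211 (Function('b')(v, t) = Add(-3, -208) = -211)
Add(Add(26622, Mul(-1, 199837)), Function('b')(c, -52)) = Add(Add(26622, Mul(-1, 199837)), -211) = Add(Add(26622, -199837), -211) = Add(-173215, -211) = -173426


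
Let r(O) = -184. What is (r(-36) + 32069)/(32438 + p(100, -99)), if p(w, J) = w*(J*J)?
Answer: 31885/1012538 ≈ 0.031490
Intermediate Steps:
p(w, J) = w*J²
(r(-36) + 32069)/(32438 + p(100, -99)) = (-184 + 32069)/(32438 + 100*(-99)²) = 31885/(32438 + 100*9801) = 31885/(32438 + 980100) = 31885/1012538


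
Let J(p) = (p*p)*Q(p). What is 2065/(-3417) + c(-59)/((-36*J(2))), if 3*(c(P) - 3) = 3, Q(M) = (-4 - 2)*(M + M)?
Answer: -593581/984096 ≈ -0.60317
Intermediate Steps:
Q(M) = -12*M
c(P) = 4 (c(P) = 3 + (⅓)*3 = 3 + 1 = 4)
J(p) = -12*p³ (J(p) = (p*p)*(-12*p) = p²*(-12*p) = -12*p³)
2065/(-3417) + c(-59)/((-36*J(2))) = 2065/(-3417) + 4/((-(-432)*2³)) = 2065*(-1/3417) + 4/((-(-432)*8)) = -2065/3417 + 4/((-36*(-96))) = -2065/3417 + 4/3456 = -2065/3417 + 4*(1/3456) = -2065/3417 + 1/864 = -593581/984096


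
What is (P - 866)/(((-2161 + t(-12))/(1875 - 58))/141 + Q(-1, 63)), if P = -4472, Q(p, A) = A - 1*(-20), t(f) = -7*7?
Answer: -1367579586/21262141 ≈ -64.320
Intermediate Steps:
t(f) = -49
Q(p, A) = 20 + A (Q(p, A) = A + 20 = 20 + A)
(P - 866)/(((-2161 + t(-12))/(1875 - 58))/141 + Q(-1, 63)) = (-4472 - 866)/(((-2161 - 49)/(1875 - 58))/141 + (20 + 63)) = -5338/(-2210/1817*(1/141) + 83) = -5338/(-2210*1/1817*(1/141) + 83) = -5338/(-2210/1817*1/141 + 83) = -5338/(-2210/256197 + 83) = -5338/21262141/256197 = -5338*256197/21262141 = -1367579586/21262141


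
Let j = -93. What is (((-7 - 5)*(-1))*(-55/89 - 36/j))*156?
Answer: -1192464/2759 ≈ -432.21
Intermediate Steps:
(((-7 - 5)*(-1))*(-55/89 - 36/j))*156 = (((-7 - 5)*(-1))*(-55/89 - 36/(-93)))*156 = ((-12*(-1))*(-55*1/89 - 36*(-1/93)))*156 = (12*(-55/89 + 12/31))*156 = (12*(-637/2759))*156 = -7644/2759*156 = -1192464/2759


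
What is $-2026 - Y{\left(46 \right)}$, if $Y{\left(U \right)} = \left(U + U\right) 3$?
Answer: $-2302$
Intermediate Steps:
$Y{\left(U \right)} = 6 U$ ($Y{\left(U \right)} = 2 U 3 = 6 U$)
$-2026 - Y{\left(46 \right)} = -2026 - 6 \cdot 46 = -2026 - 276 = -2302$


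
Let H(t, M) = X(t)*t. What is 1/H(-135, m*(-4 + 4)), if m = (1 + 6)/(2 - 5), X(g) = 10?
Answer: -1/1350 ≈ -0.00074074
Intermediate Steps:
m = -7/3 (m = 7/(-3) = 7*(-1/3) = -7/3 ≈ -2.3333)
H(t, M) = 10*t
1/H(-135, m*(-4 + 4)) = 1/(10*(-135)) = 1/(-1350) = -1/1350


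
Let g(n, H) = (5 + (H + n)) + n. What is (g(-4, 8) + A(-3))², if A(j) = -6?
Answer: 1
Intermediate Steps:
g(n, H) = 5 + H + 2*n (g(n, H) = (5 + H + n) + n = 5 + H + 2*n)
(g(-4, 8) + A(-3))² = ((5 + 8 + 2*(-4)) - 6)² = ((5 + 8 - 8) - 6)² = (5 - 6)² = (-1)² = 1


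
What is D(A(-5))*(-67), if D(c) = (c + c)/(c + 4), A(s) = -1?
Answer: 134/3 ≈ 44.667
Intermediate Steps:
D(c) = 2*c/(4 + c) (D(c) = (2*c)/(4 + c) = 2*c/(4 + c))
D(A(-5))*(-67) = (2*(-1)/(4 - 1))*(-67) = (2*(-1)/3)*(-67) = (2*(-1)*(⅓))*(-67) = -⅔*(-67) = 134/3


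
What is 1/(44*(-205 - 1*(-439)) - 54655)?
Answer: -1/44359 ≈ -2.2543e-5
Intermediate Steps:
1/(44*(-205 - 1*(-439)) - 54655) = 1/(44*(-205 + 439) - 54655) = 1/(44*234 - 54655) = 1/(10296 - 54655) = 1/(-44359) = -1/44359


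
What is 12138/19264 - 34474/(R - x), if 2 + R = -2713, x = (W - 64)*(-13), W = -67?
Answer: 25633315/3039584 ≈ 8.4332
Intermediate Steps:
x = 1703 (x = (-67 - 64)*(-13) = -131*(-13) = 1703)
R = -2715 (R = -2 - 2713 = -2715)
12138/19264 - 34474/(R - x) = 12138/19264 - 34474/(-2715 - 1*1703) = 12138*(1/19264) - 34474/(-2715 - 1703) = 867/1376 - 34474/(-4418) = 867/1376 - 34474*(-1/4418) = 867/1376 + 17237/2209 = 25633315/3039584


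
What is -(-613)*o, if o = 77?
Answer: 47201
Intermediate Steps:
-(-613)*o = -(-613)*77 = -1*(-47201) = 47201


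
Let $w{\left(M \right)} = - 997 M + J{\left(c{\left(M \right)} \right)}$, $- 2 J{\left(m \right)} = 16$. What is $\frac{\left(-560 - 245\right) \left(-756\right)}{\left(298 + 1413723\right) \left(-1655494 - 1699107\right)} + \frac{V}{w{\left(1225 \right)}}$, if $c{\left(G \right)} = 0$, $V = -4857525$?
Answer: $\frac{1097216846647342185}{275874480562525133} \approx 3.9772$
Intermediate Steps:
$J{\left(m \right)} = -8$ ($J{\left(m \right)} = \left(- \frac{1}{2}\right) 16 = -8$)
$w{\left(M \right)} = -8 - 997 M$ ($w{\left(M \right)} = - 997 M - 8 = -8 - 997 M$)
$\frac{\left(-560 - 245\right) \left(-756\right)}{\left(298 + 1413723\right) \left(-1655494 - 1699107\right)} + \frac{V}{w{\left(1225 \right)}} = \frac{\left(-560 - 245\right) \left(-756\right)}{\left(298 + 1413723\right) \left(-1655494 - 1699107\right)} - \frac{4857525}{-8 - 1221325} = \frac{\left(-805\right) \left(-756\right)}{1414021 \left(-3354601\right)} - \frac{4857525}{-8 - 1221325} = \frac{608580}{-4743476260621} - \frac{4857525}{-1221333} = 608580 \left(- \frac{1}{4743476260621}\right) - - \frac{1619175}{407111} = - \frac{86940}{677639465803} + \frac{1619175}{407111} = \frac{1097216846647342185}{275874480562525133}$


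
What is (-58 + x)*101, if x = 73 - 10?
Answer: 505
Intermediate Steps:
x = 63
(-58 + x)*101 = (-58 + 63)*101 = 5*101 = 505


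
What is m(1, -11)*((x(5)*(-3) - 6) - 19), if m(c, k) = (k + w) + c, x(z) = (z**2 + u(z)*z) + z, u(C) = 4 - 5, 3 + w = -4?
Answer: 1700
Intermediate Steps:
w = -7 (w = -3 - 4 = -7)
u(C) = -1
x(z) = z**2 (x(z) = (z**2 - z) + z = z**2)
m(c, k) = -7 + c + k (m(c, k) = (k - 7) + c = (-7 + k) + c = -7 + c + k)
m(1, -11)*((x(5)*(-3) - 6) - 19) = (-7 + 1 - 11)*((5**2*(-3) - 6) - 19) = -17*((25*(-3) - 6) - 19) = -17*((-75 - 6) - 19) = -17*(-81 - 19) = -17*(-100) = 1700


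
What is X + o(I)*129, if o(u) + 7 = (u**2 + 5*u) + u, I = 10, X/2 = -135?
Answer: 19467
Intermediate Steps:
X = -270 (X = 2*(-135) = -270)
o(u) = -7 + u**2 + 6*u (o(u) = -7 + ((u**2 + 5*u) + u) = -7 + (u**2 + 6*u) = -7 + u**2 + 6*u)
X + o(I)*129 = -270 + (-7 + 10**2 + 6*10)*129 = -270 + (-7 + 100 + 60)*129 = -270 + 153*129 = -270 + 19737 = 19467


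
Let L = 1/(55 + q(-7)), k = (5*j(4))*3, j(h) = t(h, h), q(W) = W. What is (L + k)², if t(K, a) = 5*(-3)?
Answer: 116618401/2304 ≈ 50616.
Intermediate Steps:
t(K, a) = -15
j(h) = -15
k = -225 (k = (5*(-15))*3 = -75*3 = -225)
L = 1/48 (L = 1/(55 - 7) = 1/48 ≈ 0.020833)
(L + k)² = (1/48 - 225)² = (-10799/48)² = 116618401/2304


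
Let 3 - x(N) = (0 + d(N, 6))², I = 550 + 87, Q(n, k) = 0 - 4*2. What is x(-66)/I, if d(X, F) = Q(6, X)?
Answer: -61/637 ≈ -0.095761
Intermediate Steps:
Q(n, k) = -8 (Q(n, k) = 0 - 8 = -8)
I = 637
d(X, F) = -8
x(N) = -61 (x(N) = 3 - (0 - 8)² = 3 - 1*(-8)² = 3 - 1*64 = 3 - 64 = -61)
x(-66)/I = -61/637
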